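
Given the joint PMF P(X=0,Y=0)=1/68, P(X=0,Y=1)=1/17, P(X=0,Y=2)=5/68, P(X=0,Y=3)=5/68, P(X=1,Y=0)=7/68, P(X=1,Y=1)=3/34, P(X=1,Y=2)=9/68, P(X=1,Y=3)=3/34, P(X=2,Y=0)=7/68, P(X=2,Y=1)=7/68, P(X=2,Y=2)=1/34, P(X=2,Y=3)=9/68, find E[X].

First find marginal of X:
P(X=0) = 15/68
P(X=1) = 7/17
P(X=2) = 25/68
E[X] = 0 × 15/68 + 1 × 7/17 + 2 × 25/68 = 39/34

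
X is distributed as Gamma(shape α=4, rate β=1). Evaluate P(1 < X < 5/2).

P(1 < X < 5/2) = ∫_{1}^{5/2} f(x) dx
where f(x) = \frac{x^{3} e^{- x}}{6}
= - \frac{443}{48 e^{\frac{5}{2}}} + \frac{8}{3 e}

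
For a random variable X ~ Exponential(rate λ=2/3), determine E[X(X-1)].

E[X(X-1)] = E[X² - X] = E[X²] - E[X]
E[X] = \frac{3}{2}
E[X²] = Var(X) + (E[X])² = \frac{9}{4} + (\frac{3}{2})² = \frac{9}{2}
E[X(X-1)] = \frac{9}{2} - \frac{3}{2} = 3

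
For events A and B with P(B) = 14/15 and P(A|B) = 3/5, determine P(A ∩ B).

By definition, P(A|B) = P(A ∩ B) / P(B)
So P(A ∩ B) = P(A|B) × P(B)
= 3/5 × 14/15
= 14/25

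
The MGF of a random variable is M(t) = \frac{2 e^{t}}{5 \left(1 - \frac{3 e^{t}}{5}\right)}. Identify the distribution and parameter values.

The MGF M(t) = \frac{2 e^{t}}{5 \left(1 - \frac{3 e^{t}}{5}\right)} is the standard form for the Geometric distribution.
Comparing with the known MGF formula identifies: Geometric(p=2/5), X = trial number of first success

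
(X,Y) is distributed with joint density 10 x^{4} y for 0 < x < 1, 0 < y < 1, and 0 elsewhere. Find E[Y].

E[Y] = ∫_0^1 ∫_0^1 y × f(x,y) dx dy
= \frac{2}{3}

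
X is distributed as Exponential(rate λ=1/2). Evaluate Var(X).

For X ~ Exponential(rate λ=1/2):
Var(X) = 4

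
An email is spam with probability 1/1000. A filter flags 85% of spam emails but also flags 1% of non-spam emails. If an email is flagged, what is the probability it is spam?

Let D = the rare event, + = positive/flagged.
P(D) = 1/1000
P(+|D) = 85/100 = 17/20
P(+|D') = 1/100
P(+) = P(+|D)P(D) + P(+|D')P(D')
     = \frac{17}{20} × \frac{1}{1000} + \frac{1}{100} × \frac{999}{1000}
     = \frac{271}{25000}
P(D|+) = P(+|D)P(D)/P(+) = \frac{85}{1084}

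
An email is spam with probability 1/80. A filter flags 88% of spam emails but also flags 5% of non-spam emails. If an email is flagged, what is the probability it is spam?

Let D = the rare event, + = positive/flagged.
P(D) = 1/80
P(+|D) = 88/100 = 22/25
P(+|D') = 5/100 = 1/20
P(+) = P(+|D)P(D) + P(+|D')P(D')
     = \frac{22}{25} × \frac{1}{80} + \frac{1}{20} × \frac{79}{80}
     = \frac{483}{8000}
P(D|+) = P(+|D)P(D)/P(+) = \frac{88}{483}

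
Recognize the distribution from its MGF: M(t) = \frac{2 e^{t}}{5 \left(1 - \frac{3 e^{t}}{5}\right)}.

The MGF M(t) = \frac{2 e^{t}}{5 \left(1 - \frac{3 e^{t}}{5}\right)} is the standard form for the Geometric distribution.
Comparing with the known MGF formula identifies: Geometric(p=2/5), X = trial number of first success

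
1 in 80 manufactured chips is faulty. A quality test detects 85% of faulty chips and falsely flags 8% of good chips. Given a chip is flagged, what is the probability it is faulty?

Let D = the rare event, + = positive/flagged.
P(D) = 1/80
P(+|D) = 85/100 = 17/20
P(+|D') = 8/100 = 2/25
P(+) = P(+|D)P(D) + P(+|D')P(D')
     = \frac{17}{20} × \frac{1}{80} + \frac{2}{25} × \frac{79}{80}
     = \frac{717}{8000}
P(D|+) = P(+|D)P(D)/P(+) = \frac{85}{717}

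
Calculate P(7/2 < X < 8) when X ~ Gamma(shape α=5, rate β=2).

P(7/2 < X < 8) = ∫_{7/2}^{8} f(x) dx
where f(x) = \frac{4 x^{4} e^{- 2 x}}{3}
= \frac{-85400 + 4553 e^{9}}{24 e^{16}}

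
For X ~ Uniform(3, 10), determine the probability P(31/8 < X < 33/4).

P(31/8 < X < 33/4) = ∫_{31/8}^{33/4} f(x) dx
where f(x) = \frac{1}{7}
= \frac{5}{8}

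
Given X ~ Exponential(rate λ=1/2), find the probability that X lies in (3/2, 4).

P(3/2 < X < 4) = ∫_{3/2}^{4} f(x) dx
where f(x) = \frac{e^{- \frac{x}{2}}}{2}
= - \frac{1}{e^{2}} + e^{- \frac{3}{4}}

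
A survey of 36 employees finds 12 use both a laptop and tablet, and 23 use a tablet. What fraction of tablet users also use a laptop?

P(A ∩ B) = 12/36 = 1/3
P(B) = 23/36
P(A|B) = P(A ∩ B) / P(B) = (1/3) / (23/36) = 12/23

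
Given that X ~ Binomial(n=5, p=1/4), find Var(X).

For X ~ Binomial(n=5, p=1/4):
Var(X) = \frac{15}{16}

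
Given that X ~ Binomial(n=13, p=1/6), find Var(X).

For X ~ Binomial(n=13, p=1/6):
Var(X) = \frac{65}{36}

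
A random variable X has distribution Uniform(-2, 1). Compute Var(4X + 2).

For X ~ Uniform(-2, 1):
Var(X) = \frac{3}{4}
Var(4X + 2) = (4)² × Var(X) = 16 × \frac{3}{4} = 12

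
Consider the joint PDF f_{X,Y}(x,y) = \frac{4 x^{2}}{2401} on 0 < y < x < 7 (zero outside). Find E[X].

f_X(x) = ∫_0^x \frac{4 x^{2}}{2401} dy = \frac{4 x^{3}}{2401}
E[X] = ∫_0^7 x × (\frac{4 x^{3}}{2401}) dx = \frac{28}{5}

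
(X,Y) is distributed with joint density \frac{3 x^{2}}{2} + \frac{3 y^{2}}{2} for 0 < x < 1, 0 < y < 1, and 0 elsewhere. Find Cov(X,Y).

E[XY] = ∫∫ xy × f(x,y) dx dy = \frac{3}{8}
E[X] = \frac{5}{8}
E[Y] = \frac{5}{8}
Cov(X,Y) = E[XY] - E[X]E[Y] = - \frac{1}{64}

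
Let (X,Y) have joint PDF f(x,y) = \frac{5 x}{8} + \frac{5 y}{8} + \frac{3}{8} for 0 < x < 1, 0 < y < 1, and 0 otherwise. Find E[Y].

E[Y] = ∫_0^1 ∫_0^1 y × f(x,y) dx dy
= \frac{53}{96}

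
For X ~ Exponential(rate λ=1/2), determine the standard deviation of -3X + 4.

For X ~ Exponential(rate λ=1/2):
Var(X) = 4
SD(X) = √(Var(X)) = √(4) = 2
SD(-3X + 4) = |-3| × SD(X) = 3 × 2 = 6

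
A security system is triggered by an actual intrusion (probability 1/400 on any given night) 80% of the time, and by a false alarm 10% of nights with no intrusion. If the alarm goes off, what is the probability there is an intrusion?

Let D = the rare event, + = positive/flagged.
P(D) = 1/400
P(+|D) = 80/100 = 4/5
P(+|D') = 10/100 = 1/10
P(+) = P(+|D)P(D) + P(+|D')P(D')
     = \frac{4}{5} × \frac{1}{400} + \frac{1}{10} × \frac{399}{400}
     = \frac{407}{4000}
P(D|+) = P(+|D)P(D)/P(+) = \frac{8}{407}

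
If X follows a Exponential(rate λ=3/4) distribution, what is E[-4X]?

For X ~ Exponential(rate λ=3/4):
E[X] = \frac{4}{3}
E[-4X] = -4 × E[X] + 0 = - \frac{16}{3}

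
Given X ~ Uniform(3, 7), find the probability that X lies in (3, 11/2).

P(3 < X < 11/2) = ∫_{3}^{11/2} f(x) dx
where f(x) = \frac{1}{4}
= \frac{5}{8}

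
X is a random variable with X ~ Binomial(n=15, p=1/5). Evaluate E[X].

For X ~ Binomial(n=15, p=1/5), the expected value is:
E[X] = 3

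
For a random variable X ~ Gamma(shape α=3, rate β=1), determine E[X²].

Using the identity E[X²] = Var(X) + (E[X])²:
E[X] = 3
Var(X) = 3
E[X²] = 3 + (3)²
= 12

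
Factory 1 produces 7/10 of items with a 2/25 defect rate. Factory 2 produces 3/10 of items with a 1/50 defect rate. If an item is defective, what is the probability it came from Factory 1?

Using Bayes' theorem:
P(F1) = 7/10, P(D|F1) = 2/25
P(F2) = 3/10, P(D|F2) = 1/50
P(D) = P(D|F1)P(F1) + P(D|F2)P(F2)
     = \frac{31}{500}
P(F1|D) = P(D|F1)P(F1) / P(D)
= \frac{28}{31}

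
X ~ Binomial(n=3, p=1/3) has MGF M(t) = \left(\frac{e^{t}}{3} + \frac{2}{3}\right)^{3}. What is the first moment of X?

To find E[X], compute M^(1)(0):
M^(1)(t) = \left(\frac{e^{t}}{3} + \frac{2}{3}\right)^{2} e^{t}
M^(1)(0) = 1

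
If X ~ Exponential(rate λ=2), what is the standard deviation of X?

For X ~ Exponential(rate λ=2):
Var(X) = \frac{1}{4}
SD(X) = √(Var(X)) = √(\frac{1}{4}) = \frac{1}{2}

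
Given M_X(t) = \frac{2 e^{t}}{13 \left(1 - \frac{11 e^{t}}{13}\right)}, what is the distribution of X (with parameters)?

The MGF M(t) = \frac{2 e^{t}}{13 \left(1 - \frac{11 e^{t}}{13}\right)} is the standard form for the Geometric distribution.
Comparing with the known MGF formula identifies: Geometric(p=2/13), X = trial number of first success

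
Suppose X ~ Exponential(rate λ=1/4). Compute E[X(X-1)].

E[X(X-1)] = E[X² - X] = E[X²] - E[X]
E[X] = 4
E[X²] = Var(X) + (E[X])² = 16 + (4)² = 32
E[X(X-1)] = 32 - 4 = 28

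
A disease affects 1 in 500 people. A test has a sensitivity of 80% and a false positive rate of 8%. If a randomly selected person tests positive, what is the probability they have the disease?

Let D = the rare event, + = positive/flagged.
P(D) = 1/500
P(+|D) = 80/100 = 4/5
P(+|D') = 8/100 = 2/25
P(+) = P(+|D)P(D) + P(+|D')P(D')
     = \frac{4}{5} × \frac{1}{500} + \frac{2}{25} × \frac{499}{500}
     = \frac{509}{6250}
P(D|+) = P(+|D)P(D)/P(+) = \frac{10}{509}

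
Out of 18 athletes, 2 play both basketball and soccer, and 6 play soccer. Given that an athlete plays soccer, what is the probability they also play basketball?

P(A ∩ B) = 2/18 = 1/9
P(B) = 6/18 = 1/3
P(A|B) = P(A ∩ B) / P(B) = (1/9) / (1/3) = 1/3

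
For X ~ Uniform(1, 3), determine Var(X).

For X ~ Uniform(1, 3):
Var(X) = \frac{1}{3}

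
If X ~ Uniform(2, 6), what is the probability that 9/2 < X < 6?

P(9/2 < X < 6) = ∫_{9/2}^{6} f(x) dx
where f(x) = \frac{1}{4}
= \frac{3}{8}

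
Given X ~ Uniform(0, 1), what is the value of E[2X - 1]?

For X ~ Uniform(0, 1):
E[X] = \frac{1}{2}
E[2X - 1] = 2 × E[X] - 1 = 0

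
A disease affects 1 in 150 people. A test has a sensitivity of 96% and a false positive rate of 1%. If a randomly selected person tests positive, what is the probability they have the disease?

Let D = the rare event, + = positive/flagged.
P(D) = 1/150
P(+|D) = 96/100 = 24/25
P(+|D') = 1/100
P(+) = P(+|D)P(D) + P(+|D')P(D')
     = \frac{24}{25} × \frac{1}{150} + \frac{1}{100} × \frac{149}{150}
     = \frac{49}{3000}
P(D|+) = P(+|D)P(D)/P(+) = \frac{96}{245}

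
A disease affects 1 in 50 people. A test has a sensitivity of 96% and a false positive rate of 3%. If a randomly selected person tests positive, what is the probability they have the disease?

Let D = the rare event, + = positive/flagged.
P(D) = 1/50
P(+|D) = 96/100 = 24/25
P(+|D') = 3/100
P(+) = P(+|D)P(D) + P(+|D')P(D')
     = \frac{24}{25} × \frac{1}{50} + \frac{3}{100} × \frac{49}{50}
     = \frac{243}{5000}
P(D|+) = P(+|D)P(D)/P(+) = \frac{32}{81}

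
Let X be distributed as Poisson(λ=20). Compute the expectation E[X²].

Using the identity E[X²] = Var(X) + (E[X])²:
E[X] = 20
Var(X) = 20
E[X²] = 20 + (20)²
= 420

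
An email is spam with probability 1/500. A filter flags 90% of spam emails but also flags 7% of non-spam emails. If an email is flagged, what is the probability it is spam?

Let D = the rare event, + = positive/flagged.
P(D) = 1/500
P(+|D) = 90/100 = 9/10
P(+|D') = 7/100
P(+) = P(+|D)P(D) + P(+|D')P(D')
     = \frac{9}{10} × \frac{1}{500} + \frac{7}{100} × \frac{499}{500}
     = \frac{3583}{50000}
P(D|+) = P(+|D)P(D)/P(+) = \frac{90}{3583}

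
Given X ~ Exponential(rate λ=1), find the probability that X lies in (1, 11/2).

P(1 < X < 11/2) = ∫_{1}^{11/2} f(x) dx
where f(x) = e^{- x}
= - \frac{1}{e^{\frac{11}{2}}} + e^{-1}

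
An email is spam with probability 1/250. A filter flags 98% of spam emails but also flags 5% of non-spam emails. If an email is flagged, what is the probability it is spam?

Let D = the rare event, + = positive/flagged.
P(D) = 1/250
P(+|D) = 98/100 = 49/50
P(+|D') = 5/100 = 1/20
P(+) = P(+|D)P(D) + P(+|D')P(D')
     = \frac{49}{50} × \frac{1}{250} + \frac{1}{20} × \frac{249}{250}
     = \frac{1343}{25000}
P(D|+) = P(+|D)P(D)/P(+) = \frac{98}{1343}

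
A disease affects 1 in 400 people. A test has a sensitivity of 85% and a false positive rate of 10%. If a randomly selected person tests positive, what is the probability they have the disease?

Let D = the rare event, + = positive/flagged.
P(D) = 1/400
P(+|D) = 85/100 = 17/20
P(+|D') = 10/100 = 1/10
P(+) = P(+|D)P(D) + P(+|D')P(D')
     = \frac{17}{20} × \frac{1}{400} + \frac{1}{10} × \frac{399}{400}
     = \frac{163}{1600}
P(D|+) = P(+|D)P(D)/P(+) = \frac{17}{815}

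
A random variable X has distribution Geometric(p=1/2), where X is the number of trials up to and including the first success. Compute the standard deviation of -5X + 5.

For X ~ Geometric(p=1/2), where X is the number of trials up to and including the first success:
Var(X) = 2
SD(X) = √(Var(X)) = √(2) = \sqrt{2}
SD(-5X + 5) = |-5| × SD(X) = 5 × \sqrt{2} = 5 \sqrt{2}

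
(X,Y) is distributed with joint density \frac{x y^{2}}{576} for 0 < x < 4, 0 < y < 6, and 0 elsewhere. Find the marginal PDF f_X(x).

f_X(x) = ∫_0^6 f(x,y) dy
= ∫_0^6 \frac{x y^{2}}{576} dy
= \frac{x}{8} for 0 < x < 4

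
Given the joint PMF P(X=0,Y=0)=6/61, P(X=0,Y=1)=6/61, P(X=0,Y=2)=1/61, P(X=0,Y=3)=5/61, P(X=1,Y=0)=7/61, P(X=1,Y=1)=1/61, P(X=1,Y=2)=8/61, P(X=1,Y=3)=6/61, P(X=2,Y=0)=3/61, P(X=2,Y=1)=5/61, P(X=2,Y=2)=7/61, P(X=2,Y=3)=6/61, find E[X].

First find marginal of X:
P(X=0) = 18/61
P(X=1) = 22/61
P(X=2) = 21/61
E[X] = 0 × 18/61 + 1 × 22/61 + 2 × 21/61 = 64/61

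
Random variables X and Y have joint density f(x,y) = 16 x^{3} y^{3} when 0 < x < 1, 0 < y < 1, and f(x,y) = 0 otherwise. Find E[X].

E[X] = ∫_0^1 ∫_0^1 x × f(x,y) dy dx
= ∫_0^1 ∫_0^1 x × (16 x^{3} y^{3}) dy dx
= \frac{4}{5}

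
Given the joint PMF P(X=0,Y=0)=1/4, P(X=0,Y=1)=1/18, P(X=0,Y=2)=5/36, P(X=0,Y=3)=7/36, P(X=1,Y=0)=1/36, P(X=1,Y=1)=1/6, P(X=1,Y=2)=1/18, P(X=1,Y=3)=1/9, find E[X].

First find marginal of X:
P(X=0) = 23/36
P(X=1) = 13/36
E[X] = 0 × 23/36 + 1 × 13/36 = 13/36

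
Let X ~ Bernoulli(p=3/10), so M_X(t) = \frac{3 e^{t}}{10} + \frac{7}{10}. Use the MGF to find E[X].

To find E[X], compute M^(1)(0):
M^(1)(t) = \frac{3 e^{t}}{10}
M^(1)(0) = \frac{3}{10}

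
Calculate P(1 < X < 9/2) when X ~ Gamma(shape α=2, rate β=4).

P(1 < X < 9/2) = ∫_{1}^{9/2} f(x) dx
where f(x) = 16 x e^{- 4 x}
= \frac{-19 + 5 e^{14}}{e^{18}}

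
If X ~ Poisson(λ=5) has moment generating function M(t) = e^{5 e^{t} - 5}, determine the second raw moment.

To find E[X^2], compute M^(2)(0):
M^(1)(t) = 5 e^{t} e^{5 e^{t} - 5}
M^(2)(t) = 25 e^{2 t} e^{5 e^{t} - 5} + 5 e^{t} e^{5 e^{t} - 5}
M^(2)(0) = 30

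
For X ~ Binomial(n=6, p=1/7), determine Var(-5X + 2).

For X ~ Binomial(n=6, p=1/7):
Var(X) = \frac{36}{49}
Var(-5X + 2) = (-5)² × Var(X) = 25 × \frac{36}{49} = \frac{900}{49}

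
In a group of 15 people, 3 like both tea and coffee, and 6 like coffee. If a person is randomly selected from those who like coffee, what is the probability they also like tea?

P(A ∩ B) = 3/15 = 1/5
P(B) = 6/15 = 2/5
P(A|B) = P(A ∩ B) / P(B) = (1/5) / (2/5) = 1/2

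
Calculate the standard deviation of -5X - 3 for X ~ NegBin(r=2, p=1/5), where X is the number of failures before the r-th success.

For X ~ NegBin(r=2, p=1/5), where X is the number of failures before the r-th success:
Var(X) = 40
SD(X) = √(Var(X)) = √(40) = 2 \sqrt{10}
SD(-5X - 3) = |-5| × SD(X) = 5 × 2 \sqrt{10} = 10 \sqrt{10}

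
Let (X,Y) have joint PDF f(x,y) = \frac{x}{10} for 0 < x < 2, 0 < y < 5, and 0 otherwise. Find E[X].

f_X(x) = ∫_0^5 \frac{x}{10} dy = \frac{x}{2}
E[X] = ∫_0^2 x × (\frac{x}{2}) dx = \frac{4}{3}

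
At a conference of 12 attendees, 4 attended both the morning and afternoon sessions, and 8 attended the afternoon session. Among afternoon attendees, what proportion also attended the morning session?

P(A ∩ B) = 4/12 = 1/3
P(B) = 8/12 = 2/3
P(A|B) = P(A ∩ B) / P(B) = (1/3) / (2/3) = 1/2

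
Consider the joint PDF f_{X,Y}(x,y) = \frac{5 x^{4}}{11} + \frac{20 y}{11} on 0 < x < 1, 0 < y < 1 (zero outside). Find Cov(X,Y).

E[XY] = ∫∫ xy × f(x,y) dx dy = \frac{15}{44}
E[X] = \frac{35}{66}
E[Y] = \frac{43}{66}
Cov(X,Y) = E[XY] - E[X]E[Y] = - \frac{5}{1089}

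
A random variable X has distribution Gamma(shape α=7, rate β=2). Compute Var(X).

For X ~ Gamma(shape α=7, rate β=2):
Var(X) = \frac{7}{4}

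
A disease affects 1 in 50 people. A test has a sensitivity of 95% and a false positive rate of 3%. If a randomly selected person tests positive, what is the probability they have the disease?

Let D = the rare event, + = positive/flagged.
P(D) = 1/50
P(+|D) = 95/100 = 19/20
P(+|D') = 3/100
P(+) = P(+|D)P(D) + P(+|D')P(D')
     = \frac{19}{20} × \frac{1}{50} + \frac{3}{100} × \frac{49}{50}
     = \frac{121}{2500}
P(D|+) = P(+|D)P(D)/P(+) = \frac{95}{242}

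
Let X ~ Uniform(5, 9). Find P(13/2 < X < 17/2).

P(13/2 < X < 17/2) = ∫_{13/2}^{17/2} f(x) dx
where f(x) = \frac{1}{4}
= \frac{1}{2}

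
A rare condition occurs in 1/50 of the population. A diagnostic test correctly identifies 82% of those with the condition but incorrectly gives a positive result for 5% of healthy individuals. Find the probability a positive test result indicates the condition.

Let D = the rare event, + = positive/flagged.
P(D) = 1/50
P(+|D) = 82/100 = 41/50
P(+|D') = 5/100 = 1/20
P(+) = P(+|D)P(D) + P(+|D')P(D')
     = \frac{41}{50} × \frac{1}{50} + \frac{1}{20} × \frac{49}{50}
     = \frac{327}{5000}
P(D|+) = P(+|D)P(D)/P(+) = \frac{82}{327}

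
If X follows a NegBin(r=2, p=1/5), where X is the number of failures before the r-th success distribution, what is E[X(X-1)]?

E[X(X-1)] = E[X² - X] = E[X²] - E[X]
E[X] = 8
E[X²] = Var(X) + (E[X])² = 40 + (8)² = 104
E[X(X-1)] = 104 - 8 = 96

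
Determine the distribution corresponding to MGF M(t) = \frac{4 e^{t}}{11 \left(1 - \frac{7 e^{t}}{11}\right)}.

The MGF M(t) = \frac{4 e^{t}}{11 \left(1 - \frac{7 e^{t}}{11}\right)} is the standard form for the Geometric distribution.
Comparing with the known MGF formula identifies: Geometric(p=4/11), X = trial number of first success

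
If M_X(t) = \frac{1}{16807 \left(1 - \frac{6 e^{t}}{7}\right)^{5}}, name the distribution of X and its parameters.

The MGF M(t) = \frac{1}{16807 \left(1 - \frac{6 e^{t}}{7}\right)^{5}} is the standard form for the NegativeBinomial distribution.
Comparing with the known MGF formula identifies: NegBin(r=5, p=1/7), X = failures before r-th success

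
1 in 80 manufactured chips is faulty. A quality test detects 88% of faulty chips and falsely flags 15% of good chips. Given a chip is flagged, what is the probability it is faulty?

Let D = the rare event, + = positive/flagged.
P(D) = 1/80
P(+|D) = 88/100 = 22/25
P(+|D') = 15/100 = 3/20
P(+) = P(+|D)P(D) + P(+|D')P(D')
     = \frac{22}{25} × \frac{1}{80} + \frac{3}{20} × \frac{79}{80}
     = \frac{1273}{8000}
P(D|+) = P(+|D)P(D)/P(+) = \frac{88}{1273}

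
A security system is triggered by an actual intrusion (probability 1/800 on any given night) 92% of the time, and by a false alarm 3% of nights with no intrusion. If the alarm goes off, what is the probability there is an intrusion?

Let D = the rare event, + = positive/flagged.
P(D) = 1/800
P(+|D) = 92/100 = 23/25
P(+|D') = 3/100
P(+) = P(+|D)P(D) + P(+|D')P(D')
     = \frac{23}{25} × \frac{1}{800} + \frac{3}{100} × \frac{799}{800}
     = \frac{2489}{80000}
P(D|+) = P(+|D)P(D)/P(+) = \frac{92}{2489}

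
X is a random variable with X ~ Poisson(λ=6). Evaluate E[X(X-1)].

E[X(X-1)] = E[X² - X] = E[X²] - E[X]
E[X] = 6
E[X²] = Var(X) + (E[X])² = 6 + (6)² = 42
E[X(X-1)] = 42 - 6 = 36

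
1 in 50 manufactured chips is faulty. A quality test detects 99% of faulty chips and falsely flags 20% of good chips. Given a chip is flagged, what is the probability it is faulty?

Let D = the rare event, + = positive/flagged.
P(D) = 1/50
P(+|D) = 99/100
P(+|D') = 20/100 = 1/5
P(+) = P(+|D)P(D) + P(+|D')P(D')
     = \frac{99}{100} × \frac{1}{50} + \frac{1}{5} × \frac{49}{50}
     = \frac{1079}{5000}
P(D|+) = P(+|D)P(D)/P(+) = \frac{99}{1079}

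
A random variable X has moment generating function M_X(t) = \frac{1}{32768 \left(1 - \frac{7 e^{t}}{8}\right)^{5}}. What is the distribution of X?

The MGF M(t) = \frac{1}{32768 \left(1 - \frac{7 e^{t}}{8}\right)^{5}} is the standard form for the NegativeBinomial distribution.
Comparing with the known MGF formula identifies: NegBin(r=5, p=1/8), X = failures before r-th success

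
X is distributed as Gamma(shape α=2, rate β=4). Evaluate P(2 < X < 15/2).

P(2 < X < 15/2) = ∫_{2}^{15/2} f(x) dx
where f(x) = 16 x e^{- 4 x}
= \frac{-31 + 9 e^{22}}{e^{30}}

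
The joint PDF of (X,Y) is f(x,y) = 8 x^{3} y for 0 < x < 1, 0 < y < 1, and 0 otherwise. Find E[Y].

E[Y] = ∫_0^1 ∫_0^1 y × f(x,y) dx dy
= \frac{2}{3}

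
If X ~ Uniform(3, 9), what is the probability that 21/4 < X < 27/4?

P(21/4 < X < 27/4) = ∫_{21/4}^{27/4} f(x) dx
where f(x) = \frac{1}{6}
= \frac{1}{4}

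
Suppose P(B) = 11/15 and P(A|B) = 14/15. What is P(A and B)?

By definition, P(A|B) = P(A ∩ B) / P(B)
So P(A ∩ B) = P(A|B) × P(B)
= 14/15 × 11/15
= 154/225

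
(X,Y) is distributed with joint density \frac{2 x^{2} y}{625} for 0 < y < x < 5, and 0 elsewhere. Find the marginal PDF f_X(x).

f_X(x) = ∫_0^x \frac{2 x^{2} y}{625} dy = \frac{x^{4}}{625}
for 0 < x < 5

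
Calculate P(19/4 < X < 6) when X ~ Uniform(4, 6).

P(19/4 < X < 6) = ∫_{19/4}^{6} f(x) dx
where f(x) = \frac{1}{2}
= \frac{5}{8}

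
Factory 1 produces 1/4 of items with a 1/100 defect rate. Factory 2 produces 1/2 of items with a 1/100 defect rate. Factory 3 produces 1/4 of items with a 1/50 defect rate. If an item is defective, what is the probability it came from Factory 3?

Using Bayes' theorem:
P(F1) = 1/4, P(D|F1) = 1/100
P(F2) = 1/2, P(D|F2) = 1/100
P(F3) = 1/4, P(D|F3) = 1/50
P(D) = P(D|F1)P(F1) + P(D|F2)P(F2) + P(D|F3)P(F3)
     = \frac{1}{80}
P(F3|D) = P(D|F3)P(F3) / P(D)
= \frac{2}{5}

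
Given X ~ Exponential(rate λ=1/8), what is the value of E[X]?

For X ~ Exponential(rate λ=1/8), the expected value is:
E[X] = 8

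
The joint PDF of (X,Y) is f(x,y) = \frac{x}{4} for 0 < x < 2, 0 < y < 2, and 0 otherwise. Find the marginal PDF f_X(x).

f_X(x) = ∫_0^2 f(x,y) dy
= ∫_0^2 \frac{x}{4} dy
= \frac{x}{2} for 0 < x < 2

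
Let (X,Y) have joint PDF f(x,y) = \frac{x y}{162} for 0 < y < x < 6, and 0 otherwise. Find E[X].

f_X(x) = ∫_0^x \frac{x y}{162} dy = \frac{x^{3}}{324}
E[X] = ∫_0^6 x × (\frac{x^{3}}{324}) dx = \frac{24}{5}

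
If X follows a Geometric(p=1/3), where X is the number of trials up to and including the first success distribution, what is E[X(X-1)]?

E[X(X-1)] = E[X² - X] = E[X²] - E[X]
E[X] = 3
E[X²] = Var(X) + (E[X])² = 6 + (3)² = 15
E[X(X-1)] = 15 - 3 = 12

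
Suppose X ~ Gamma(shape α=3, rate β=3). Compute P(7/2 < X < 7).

P(7/2 < X < 7) = ∫_{7/2}^{7} f(x) dx
where f(x) = \frac{27 x^{2} e^{- 3 x}}{2}
= - \frac{485}{2 e^{21}} + \frac{533}{8 e^{\frac{21}{2}}}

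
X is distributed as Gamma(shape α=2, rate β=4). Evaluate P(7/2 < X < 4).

P(7/2 < X < 4) = ∫_{7/2}^{4} f(x) dx
where f(x) = 16 x e^{- 4 x}
= \frac{-17 + 15 e^{2}}{e^{16}}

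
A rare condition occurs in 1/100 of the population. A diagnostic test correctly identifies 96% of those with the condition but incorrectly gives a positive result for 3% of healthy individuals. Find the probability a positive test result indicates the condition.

Let D = the rare event, + = positive/flagged.
P(D) = 1/100
P(+|D) = 96/100 = 24/25
P(+|D') = 3/100
P(+) = P(+|D)P(D) + P(+|D')P(D')
     = \frac{24}{25} × \frac{1}{100} + \frac{3}{100} × \frac{99}{100}
     = \frac{393}{10000}
P(D|+) = P(+|D)P(D)/P(+) = \frac{32}{131}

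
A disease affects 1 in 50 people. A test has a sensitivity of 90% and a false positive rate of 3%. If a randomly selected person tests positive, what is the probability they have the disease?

Let D = the rare event, + = positive/flagged.
P(D) = 1/50
P(+|D) = 90/100 = 9/10
P(+|D') = 3/100
P(+) = P(+|D)P(D) + P(+|D')P(D')
     = \frac{9}{10} × \frac{1}{50} + \frac{3}{100} × \frac{49}{50}
     = \frac{237}{5000}
P(D|+) = P(+|D)P(D)/P(+) = \frac{30}{79}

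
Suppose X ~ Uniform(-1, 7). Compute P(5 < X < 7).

P(5 < X < 7) = ∫_{5}^{7} f(x) dx
where f(x) = \frac{1}{8}
= \frac{1}{4}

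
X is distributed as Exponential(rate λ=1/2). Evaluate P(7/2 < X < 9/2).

P(7/2 < X < 9/2) = ∫_{7/2}^{9/2} f(x) dx
where f(x) = \frac{e^{- \frac{x}{2}}}{2}
= - \frac{1 - e^{\frac{1}{2}}}{e^{\frac{9}{4}}}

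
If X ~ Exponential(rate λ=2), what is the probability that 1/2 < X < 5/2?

P(1/2 < X < 5/2) = ∫_{1/2}^{5/2} f(x) dx
where f(x) = 2 e^{- 2 x}
= - \frac{1 - e^{4}}{e^{5}}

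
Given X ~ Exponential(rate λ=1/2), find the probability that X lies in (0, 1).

P(0 < X < 1) = ∫_{0}^{1} f(x) dx
where f(x) = \frac{e^{- \frac{x}{2}}}{2}
= 1 - e^{- \frac{1}{2}}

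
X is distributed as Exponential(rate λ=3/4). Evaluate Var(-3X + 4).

For X ~ Exponential(rate λ=3/4):
Var(X) = \frac{16}{9}
Var(-3X + 4) = (-3)² × Var(X) = 9 × \frac{16}{9} = 16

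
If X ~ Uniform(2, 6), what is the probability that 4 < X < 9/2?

P(4 < X < 9/2) = ∫_{4}^{9/2} f(x) dx
where f(x) = \frac{1}{4}
= \frac{1}{8}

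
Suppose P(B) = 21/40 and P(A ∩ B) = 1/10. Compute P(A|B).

P(A|B) = P(A ∩ B) / P(B)
= (1/10) / (21/40)
= 4/21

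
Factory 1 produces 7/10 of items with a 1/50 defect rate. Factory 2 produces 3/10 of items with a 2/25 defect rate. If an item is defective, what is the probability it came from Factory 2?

Using Bayes' theorem:
P(F1) = 7/10, P(D|F1) = 1/50
P(F2) = 3/10, P(D|F2) = 2/25
P(D) = P(D|F1)P(F1) + P(D|F2)P(F2)
     = \frac{19}{500}
P(F2|D) = P(D|F2)P(F2) / P(D)
= \frac{12}{19}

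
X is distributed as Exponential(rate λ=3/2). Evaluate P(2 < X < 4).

P(2 < X < 4) = ∫_{2}^{4} f(x) dx
where f(x) = \frac{3 e^{- \frac{3 x}{2}}}{2}
= - \frac{1 - e^{3}}{e^{6}}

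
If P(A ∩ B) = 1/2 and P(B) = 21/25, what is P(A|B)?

P(A|B) = P(A ∩ B) / P(B)
= (1/2) / (21/25)
= 25/42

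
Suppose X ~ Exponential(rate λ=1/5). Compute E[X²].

Using the identity E[X²] = Var(X) + (E[X])²:
E[X] = 5
Var(X) = 25
E[X²] = 25 + (5)²
= 50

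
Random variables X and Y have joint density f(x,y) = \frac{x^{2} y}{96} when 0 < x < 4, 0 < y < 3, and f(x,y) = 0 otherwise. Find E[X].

f_X(x) = ∫_0^3 \frac{x^{2} y}{96} dy = \frac{3 x^{2}}{64}
E[X] = ∫_0^4 x × (\frac{3 x^{2}}{64}) dx = 3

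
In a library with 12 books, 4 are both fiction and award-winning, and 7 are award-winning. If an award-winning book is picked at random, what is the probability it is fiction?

P(A ∩ B) = 4/12 = 1/3
P(B) = 7/12
P(A|B) = P(A ∩ B) / P(B) = (1/3) / (7/12) = 4/7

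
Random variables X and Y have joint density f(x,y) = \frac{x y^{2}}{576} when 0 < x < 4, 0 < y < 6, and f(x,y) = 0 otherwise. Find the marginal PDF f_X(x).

f_X(x) = ∫_0^6 f(x,y) dy
= ∫_0^6 \frac{x y^{2}}{576} dy
= \frac{x}{8} for 0 < x < 4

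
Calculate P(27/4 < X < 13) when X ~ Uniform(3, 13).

P(27/4 < X < 13) = ∫_{27/4}^{13} f(x) dx
where f(x) = \frac{1}{10}
= \frac{5}{8}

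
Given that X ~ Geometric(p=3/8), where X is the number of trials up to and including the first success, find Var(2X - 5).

For X ~ Geometric(p=3/8), where X is the number of trials up to and including the first success:
Var(X) = \frac{40}{9}
Var(2X - 5) = (2)² × Var(X) = 4 × \frac{40}{9} = \frac{160}{9}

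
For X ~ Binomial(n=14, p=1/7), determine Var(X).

For X ~ Binomial(n=14, p=1/7):
Var(X) = \frac{12}{7}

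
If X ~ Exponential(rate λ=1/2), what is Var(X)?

For X ~ Exponential(rate λ=1/2):
Var(X) = 4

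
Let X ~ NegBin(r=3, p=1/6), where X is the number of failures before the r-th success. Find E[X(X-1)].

E[X(X-1)] = E[X² - X] = E[X²] - E[X]
E[X] = 15
E[X²] = Var(X) + (E[X])² = 90 + (15)² = 315
E[X(X-1)] = 315 - 15 = 300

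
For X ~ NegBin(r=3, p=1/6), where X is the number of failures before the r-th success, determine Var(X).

For X ~ NegBin(r=3, p=1/6), where X is the number of failures before the r-th success:
Var(X) = 90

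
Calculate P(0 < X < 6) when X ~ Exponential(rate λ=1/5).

P(0 < X < 6) = ∫_{0}^{6} f(x) dx
where f(x) = \frac{e^{- \frac{x}{5}}}{5}
= 1 - e^{- \frac{6}{5}}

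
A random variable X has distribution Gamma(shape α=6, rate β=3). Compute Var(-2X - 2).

For X ~ Gamma(shape α=6, rate β=3):
Var(X) = \frac{2}{3}
Var(-2X - 2) = (-2)² × Var(X) = 4 × \frac{2}{3} = \frac{8}{3}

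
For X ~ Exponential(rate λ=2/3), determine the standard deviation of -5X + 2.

For X ~ Exponential(rate λ=2/3):
Var(X) = \frac{9}{4}
SD(X) = √(Var(X)) = √(\frac{9}{4}) = \frac{3}{2}
SD(-5X + 2) = |-5| × SD(X) = 5 × \frac{3}{2} = \frac{15}{2}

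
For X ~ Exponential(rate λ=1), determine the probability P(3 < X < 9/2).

P(3 < X < 9/2) = ∫_{3}^{9/2} f(x) dx
where f(x) = e^{- x}
= - \frac{1}{e^{\frac{9}{2}}} + e^{-3}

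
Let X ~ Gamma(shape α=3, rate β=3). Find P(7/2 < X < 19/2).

P(7/2 < X < 19/2) = ∫_{7/2}^{19/2} f(x) dx
where f(x) = \frac{27 x^{2} e^{- 3 x}}{2}
= \frac{41 \left(-85 + 13 e^{18}\right)}{8 e^{\frac{57}{2}}}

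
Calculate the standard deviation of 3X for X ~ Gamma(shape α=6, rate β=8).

For X ~ Gamma(shape α=6, rate β=8):
Var(X) = \frac{3}{32}
SD(X) = √(Var(X)) = √(\frac{3}{32}) = \frac{\sqrt{6}}{8}
SD(3X) = |3| × SD(X) = 3 × \frac{\sqrt{6}}{8} = \frac{3 \sqrt{6}}{8}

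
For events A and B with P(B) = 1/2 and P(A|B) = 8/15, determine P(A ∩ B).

By definition, P(A|B) = P(A ∩ B) / P(B)
So P(A ∩ B) = P(A|B) × P(B)
= 8/15 × 1/2
= 4/15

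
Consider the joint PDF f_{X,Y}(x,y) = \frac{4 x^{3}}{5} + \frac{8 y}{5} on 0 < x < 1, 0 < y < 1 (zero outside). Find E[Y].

E[Y] = ∫_0^1 ∫_0^1 y × f(x,y) dx dy
= \frac{19}{30}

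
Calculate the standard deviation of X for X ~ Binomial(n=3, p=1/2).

For X ~ Binomial(n=3, p=1/2):
Var(X) = \frac{3}{4}
SD(X) = √(Var(X)) = √(\frac{3}{4}) = \frac{\sqrt{3}}{2}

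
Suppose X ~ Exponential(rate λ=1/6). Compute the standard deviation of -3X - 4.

For X ~ Exponential(rate λ=1/6):
Var(X) = 36
SD(X) = √(Var(X)) = √(36) = 6
SD(-3X - 4) = |-3| × SD(X) = 3 × 6 = 18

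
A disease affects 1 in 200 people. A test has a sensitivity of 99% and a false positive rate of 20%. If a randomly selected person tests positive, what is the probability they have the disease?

Let D = the rare event, + = positive/flagged.
P(D) = 1/200
P(+|D) = 99/100
P(+|D') = 20/100 = 1/5
P(+) = P(+|D)P(D) + P(+|D')P(D')
     = \frac{99}{100} × \frac{1}{200} + \frac{1}{5} × \frac{199}{200}
     = \frac{4079}{20000}
P(D|+) = P(+|D)P(D)/P(+) = \frac{99}{4079}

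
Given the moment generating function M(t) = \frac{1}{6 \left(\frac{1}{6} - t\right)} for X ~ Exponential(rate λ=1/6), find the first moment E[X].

To find E[X], compute M^(1)(0):
M^(1)(t) = \frac{1}{6 \left(\frac{1}{6} - t\right)^{2}}
M^(1)(0) = 6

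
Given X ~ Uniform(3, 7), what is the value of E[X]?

For X ~ Uniform(3, 7), the expected value is:
E[X] = 5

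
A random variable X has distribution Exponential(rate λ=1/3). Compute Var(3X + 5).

For X ~ Exponential(rate λ=1/3):
Var(X) = 9
Var(3X + 5) = (3)² × Var(X) = 9 × 9 = 81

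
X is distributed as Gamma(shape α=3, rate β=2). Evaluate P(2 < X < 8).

P(2 < X < 8) = ∫_{2}^{8} f(x) dx
where f(x) = 4 x^{2} e^{- 2 x}
= \frac{-145 + 13 e^{12}}{e^{16}}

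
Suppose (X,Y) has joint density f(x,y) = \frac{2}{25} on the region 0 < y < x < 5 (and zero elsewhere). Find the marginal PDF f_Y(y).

f_Y(y) = ∫_y^5 \frac{2}{25} dx = \frac{2}{5} - \frac{2 y}{25}
for 0 < y < 5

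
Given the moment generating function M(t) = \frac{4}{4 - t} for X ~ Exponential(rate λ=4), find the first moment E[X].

To find E[X], compute M^(1)(0):
M^(1)(t) = \frac{4}{\left(4 - t\right)^{2}}
M^(1)(0) = \frac{1}{4}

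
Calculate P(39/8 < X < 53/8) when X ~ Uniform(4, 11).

P(39/8 < X < 53/8) = ∫_{39/8}^{53/8} f(x) dx
where f(x) = \frac{1}{7}
= \frac{1}{4}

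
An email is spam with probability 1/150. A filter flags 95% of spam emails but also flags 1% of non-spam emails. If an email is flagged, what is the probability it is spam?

Let D = the rare event, + = positive/flagged.
P(D) = 1/150
P(+|D) = 95/100 = 19/20
P(+|D') = 1/100
P(+) = P(+|D)P(D) + P(+|D')P(D')
     = \frac{19}{20} × \frac{1}{150} + \frac{1}{100} × \frac{149}{150}
     = \frac{61}{3750}
P(D|+) = P(+|D)P(D)/P(+) = \frac{95}{244}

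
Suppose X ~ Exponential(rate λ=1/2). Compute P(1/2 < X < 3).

P(1/2 < X < 3) = ∫_{1/2}^{3} f(x) dx
where f(x) = \frac{e^{- \frac{x}{2}}}{2}
= - \frac{1}{e^{\frac{3}{2}}} + e^{- \frac{1}{4}}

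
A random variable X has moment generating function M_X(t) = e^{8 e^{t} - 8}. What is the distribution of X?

The MGF M(t) = e^{8 e^{t} - 8} is the standard form for the Poisson distribution.
Comparing with the known MGF formula identifies: Poisson(λ=8)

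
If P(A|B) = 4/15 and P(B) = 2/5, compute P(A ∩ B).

By definition, P(A|B) = P(A ∩ B) / P(B)
So P(A ∩ B) = P(A|B) × P(B)
= 4/15 × 2/5
= 8/75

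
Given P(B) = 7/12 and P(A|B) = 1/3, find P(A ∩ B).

By definition, P(A|B) = P(A ∩ B) / P(B)
So P(A ∩ B) = P(A|B) × P(B)
= 1/3 × 7/12
= 7/36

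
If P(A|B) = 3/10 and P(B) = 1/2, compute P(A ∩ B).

By definition, P(A|B) = P(A ∩ B) / P(B)
So P(A ∩ B) = P(A|B) × P(B)
= 3/10 × 1/2
= 3/20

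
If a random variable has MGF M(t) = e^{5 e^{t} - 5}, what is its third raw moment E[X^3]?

To find E[X^3], compute M^(3)(0):
M^(1)(t) = 5 e^{t} e^{5 e^{t} - 5}
M^(2)(t) = 25 e^{2 t} e^{5 e^{t} - 5} + 5 e^{t} e^{5 e^{t} - 5}
M^(3)(t) = 125 e^{3 t} e^{5 e^{t} - 5} + 75 e^{2 t} e^{5 e^{t} - 5} + 5 e^{t} e^{5 e^{t} - 5}
M^(3)(0) = 205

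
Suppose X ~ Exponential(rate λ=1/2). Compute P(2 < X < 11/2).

P(2 < X < 11/2) = ∫_{2}^{11/2} f(x) dx
where f(x) = \frac{e^{- \frac{x}{2}}}{2}
= - \frac{1}{e^{\frac{11}{4}}} + e^{-1}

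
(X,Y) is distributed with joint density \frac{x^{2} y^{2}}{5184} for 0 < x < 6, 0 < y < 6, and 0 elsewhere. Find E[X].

f_X(x) = ∫_0^6 \frac{x^{2} y^{2}}{5184} dy = \frac{x^{2}}{72}
E[X] = ∫_0^6 x × (\frac{x^{2}}{72}) dx = \frac{9}{2}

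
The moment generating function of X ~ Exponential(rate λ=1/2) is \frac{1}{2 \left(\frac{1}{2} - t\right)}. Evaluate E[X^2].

To find E[X^2], compute M^(2)(0):
M^(1)(t) = \frac{1}{2 \left(\frac{1}{2} - t\right)^{2}}
M^(2)(t) = \frac{1}{\left(\frac{1}{2} - t\right)^{3}}
M^(2)(0) = 8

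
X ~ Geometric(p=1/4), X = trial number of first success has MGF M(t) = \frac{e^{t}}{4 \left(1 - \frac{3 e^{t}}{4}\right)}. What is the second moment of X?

To find E[X^2], compute M^(2)(0):
M^(1)(t) = \frac{e^{t}}{4 \left(1 - \frac{3 e^{t}}{4}\right)} + \frac{3 e^{2 t}}{16 \left(1 - \frac{3 e^{t}}{4}\right)^{2}}
M^(2)(t) = \frac{e^{t}}{4 \left(1 - \frac{3 e^{t}}{4}\right)} + \frac{9 e^{2 t}}{16 \left(1 - \frac{3 e^{t}}{4}\right)^{2}} + \frac{9 e^{3 t}}{32 \left(1 - \frac{3 e^{t}}{4}\right)^{3}}
M^(2)(0) = 28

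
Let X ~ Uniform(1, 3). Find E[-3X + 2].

For X ~ Uniform(1, 3):
E[X] = 2
E[-3X + 2] = -3 × E[X] + 2 = -4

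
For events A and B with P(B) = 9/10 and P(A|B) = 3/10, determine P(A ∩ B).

By definition, P(A|B) = P(A ∩ B) / P(B)
So P(A ∩ B) = P(A|B) × P(B)
= 3/10 × 9/10
= 27/100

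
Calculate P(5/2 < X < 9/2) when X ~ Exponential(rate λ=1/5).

P(5/2 < X < 9/2) = ∫_{5/2}^{9/2} f(x) dx
where f(x) = \frac{e^{- \frac{x}{5}}}{5}
= - \frac{1}{e^{\frac{9}{10}}} + e^{- \frac{1}{2}}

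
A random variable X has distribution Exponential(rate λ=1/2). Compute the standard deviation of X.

For X ~ Exponential(rate λ=1/2):
Var(X) = 4
SD(X) = √(Var(X)) = √(4) = 2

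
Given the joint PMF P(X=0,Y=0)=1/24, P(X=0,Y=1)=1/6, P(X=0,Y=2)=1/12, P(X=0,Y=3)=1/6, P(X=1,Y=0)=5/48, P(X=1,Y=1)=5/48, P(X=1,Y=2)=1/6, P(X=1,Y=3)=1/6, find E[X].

First find marginal of X:
P(X=0) = 11/24
P(X=1) = 13/24
E[X] = 0 × 11/24 + 1 × 13/24 = 13/24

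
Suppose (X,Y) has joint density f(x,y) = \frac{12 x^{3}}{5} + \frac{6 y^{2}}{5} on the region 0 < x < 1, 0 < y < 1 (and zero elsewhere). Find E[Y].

E[Y] = ∫_0^1 ∫_0^1 y × f(x,y) dx dy
= \frac{3}{5}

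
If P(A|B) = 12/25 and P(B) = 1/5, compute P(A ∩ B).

By definition, P(A|B) = P(A ∩ B) / P(B)
So P(A ∩ B) = P(A|B) × P(B)
= 12/25 × 1/5
= 12/125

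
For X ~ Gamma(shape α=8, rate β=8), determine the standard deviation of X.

For X ~ Gamma(shape α=8, rate β=8):
Var(X) = \frac{1}{8}
SD(X) = √(Var(X)) = √(\frac{1}{8}) = \frac{\sqrt{2}}{4}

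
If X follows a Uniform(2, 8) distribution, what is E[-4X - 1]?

For X ~ Uniform(2, 8):
E[X] = 5
E[-4X - 1] = -4 × E[X] - 1 = -21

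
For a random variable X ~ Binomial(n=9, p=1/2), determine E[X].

For X ~ Binomial(n=9, p=1/2), the expected value is:
E[X] = \frac{9}{2}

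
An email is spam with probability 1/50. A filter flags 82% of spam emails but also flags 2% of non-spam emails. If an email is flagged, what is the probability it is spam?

Let D = the rare event, + = positive/flagged.
P(D) = 1/50
P(+|D) = 82/100 = 41/50
P(+|D') = 2/100 = 1/50
P(+) = P(+|D)P(D) + P(+|D')P(D')
     = \frac{41}{50} × \frac{1}{50} + \frac{1}{50} × \frac{49}{50}
     = \frac{9}{250}
P(D|+) = P(+|D)P(D)/P(+) = \frac{41}{90}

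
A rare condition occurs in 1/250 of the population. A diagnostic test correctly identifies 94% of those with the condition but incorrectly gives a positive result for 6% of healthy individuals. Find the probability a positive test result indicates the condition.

Let D = the rare event, + = positive/flagged.
P(D) = 1/250
P(+|D) = 94/100 = 47/50
P(+|D') = 6/100 = 3/50
P(+) = P(+|D)P(D) + P(+|D')P(D')
     = \frac{47}{50} × \frac{1}{250} + \frac{3}{50} × \frac{249}{250}
     = \frac{397}{6250}
P(D|+) = P(+|D)P(D)/P(+) = \frac{47}{794}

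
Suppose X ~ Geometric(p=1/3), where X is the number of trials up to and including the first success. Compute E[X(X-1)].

E[X(X-1)] = E[X² - X] = E[X²] - E[X]
E[X] = 3
E[X²] = Var(X) + (E[X])² = 6 + (3)² = 15
E[X(X-1)] = 15 - 3 = 12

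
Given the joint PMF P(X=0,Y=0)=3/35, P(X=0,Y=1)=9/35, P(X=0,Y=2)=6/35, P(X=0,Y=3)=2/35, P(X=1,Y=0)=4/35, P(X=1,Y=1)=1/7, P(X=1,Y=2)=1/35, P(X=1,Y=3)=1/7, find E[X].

First find marginal of X:
P(X=0) = 4/7
P(X=1) = 3/7
E[X] = 0 × 4/7 + 1 × 3/7 = 3/7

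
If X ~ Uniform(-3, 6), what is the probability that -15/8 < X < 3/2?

P(-15/8 < X < 3/2) = ∫_{-15/8}^{3/2} f(x) dx
where f(x) = \frac{1}{9}
= \frac{3}{8}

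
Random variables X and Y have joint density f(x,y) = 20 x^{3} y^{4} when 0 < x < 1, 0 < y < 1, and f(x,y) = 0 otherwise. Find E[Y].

E[Y] = ∫_0^1 ∫_0^1 y × f(x,y) dx dy
= \frac{5}{6}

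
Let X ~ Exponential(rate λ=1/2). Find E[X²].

Using the identity E[X²] = Var(X) + (E[X])²:
E[X] = 2
Var(X) = 4
E[X²] = 4 + (2)²
= 8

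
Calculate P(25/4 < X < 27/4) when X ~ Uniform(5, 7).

P(25/4 < X < 27/4) = ∫_{25/4}^{27/4} f(x) dx
where f(x) = \frac{1}{2}
= \frac{1}{4}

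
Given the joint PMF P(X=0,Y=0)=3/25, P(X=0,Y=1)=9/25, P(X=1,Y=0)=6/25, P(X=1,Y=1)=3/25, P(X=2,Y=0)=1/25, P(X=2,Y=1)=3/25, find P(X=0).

P(X=0) = P(X=0,Y=0) + P(X=0,Y=1)
= 3/25 + 9/25
= 12/25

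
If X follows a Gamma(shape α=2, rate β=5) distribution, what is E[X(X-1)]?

E[X(X-1)] = E[X² - X] = E[X²] - E[X]
E[X] = \frac{2}{5}
E[X²] = Var(X) + (E[X])² = \frac{2}{25} + (\frac{2}{5})² = \frac{6}{25}
E[X(X-1)] = \frac{6}{25} - \frac{2}{5} = - \frac{4}{25}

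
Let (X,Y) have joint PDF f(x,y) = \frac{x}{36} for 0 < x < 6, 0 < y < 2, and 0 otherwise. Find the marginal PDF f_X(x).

f_X(x) = ∫_0^2 f(x,y) dy
= ∫_0^2 \frac{x}{36} dy
= \frac{x}{18} for 0 < x < 6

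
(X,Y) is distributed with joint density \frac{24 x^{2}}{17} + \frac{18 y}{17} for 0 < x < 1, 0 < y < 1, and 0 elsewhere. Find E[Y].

E[Y] = ∫_0^1 ∫_0^1 y × f(x,y) dx dy
= \frac{10}{17}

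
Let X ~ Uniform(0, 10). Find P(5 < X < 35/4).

P(5 < X < 35/4) = ∫_{5}^{35/4} f(x) dx
where f(x) = \frac{1}{10}
= \frac{3}{8}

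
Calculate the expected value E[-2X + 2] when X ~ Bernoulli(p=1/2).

For X ~ Bernoulli(p=1/2):
E[X] = \frac{1}{2}
E[-2X + 2] = -2 × E[X] + 2 = 1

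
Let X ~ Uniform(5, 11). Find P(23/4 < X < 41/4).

P(23/4 < X < 41/4) = ∫_{23/4}^{41/4} f(x) dx
where f(x) = \frac{1}{6}
= \frac{3}{4}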